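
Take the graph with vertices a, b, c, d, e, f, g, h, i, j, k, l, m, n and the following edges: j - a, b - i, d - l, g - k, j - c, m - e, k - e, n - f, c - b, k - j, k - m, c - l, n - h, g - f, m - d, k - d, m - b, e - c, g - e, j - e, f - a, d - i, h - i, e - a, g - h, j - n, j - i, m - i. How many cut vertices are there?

Removing m, for instance, still leaves 1 component. No single vertex removal increases the component count — the graph has no articulation points.

0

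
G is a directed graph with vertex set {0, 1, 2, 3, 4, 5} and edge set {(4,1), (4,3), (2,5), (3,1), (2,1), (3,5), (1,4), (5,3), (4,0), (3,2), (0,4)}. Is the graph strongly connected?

From 4 we can reach every vertex (0, 1, 2, 3, 4, 5), and every vertex can reach 4 (0, 1, 2, 3, 4, 5). So the whole graph is one strongly connected component.

Yes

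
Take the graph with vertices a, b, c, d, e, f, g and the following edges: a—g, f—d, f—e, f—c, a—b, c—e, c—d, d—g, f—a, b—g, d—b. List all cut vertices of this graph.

none

Removing d, for instance, still leaves 1 component. No single vertex removal increases the component count — the graph has no articulation points.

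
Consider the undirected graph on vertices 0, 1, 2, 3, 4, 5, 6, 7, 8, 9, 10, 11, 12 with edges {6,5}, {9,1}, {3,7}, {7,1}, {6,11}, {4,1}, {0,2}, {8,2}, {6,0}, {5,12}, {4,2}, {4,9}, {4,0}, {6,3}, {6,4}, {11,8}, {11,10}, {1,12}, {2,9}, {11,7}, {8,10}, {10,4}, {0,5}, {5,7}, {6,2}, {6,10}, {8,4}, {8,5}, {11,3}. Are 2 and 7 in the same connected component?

Yes

From 2 we can reach 0, 1, 2, 3, 4, 5, 6, 7, 8, 9, 10, 11, 12, which includes 7.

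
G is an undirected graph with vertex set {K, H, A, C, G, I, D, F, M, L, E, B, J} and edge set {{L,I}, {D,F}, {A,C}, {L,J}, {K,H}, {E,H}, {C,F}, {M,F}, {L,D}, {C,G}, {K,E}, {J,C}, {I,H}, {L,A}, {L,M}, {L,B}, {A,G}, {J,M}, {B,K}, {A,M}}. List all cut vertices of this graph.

L

Removing L increases the component count from 1 to 2, so L is a cut vertex.
By contrast removing K leaves 1 component; it is not a cut vertex. No other vertex is a cut vertex either.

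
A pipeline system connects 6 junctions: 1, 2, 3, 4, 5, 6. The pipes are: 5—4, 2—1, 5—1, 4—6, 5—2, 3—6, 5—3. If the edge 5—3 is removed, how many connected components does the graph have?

1

5 and 3 are still connected via 5-4-6-3, so the component count stays at 1.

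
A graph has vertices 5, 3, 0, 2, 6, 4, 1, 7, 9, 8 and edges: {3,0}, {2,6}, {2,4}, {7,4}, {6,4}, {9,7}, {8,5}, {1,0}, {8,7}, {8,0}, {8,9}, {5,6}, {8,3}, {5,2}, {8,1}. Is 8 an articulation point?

Yes

Deleting 8 raises the number of components from 1 to 2, so 8 is a cut vertex.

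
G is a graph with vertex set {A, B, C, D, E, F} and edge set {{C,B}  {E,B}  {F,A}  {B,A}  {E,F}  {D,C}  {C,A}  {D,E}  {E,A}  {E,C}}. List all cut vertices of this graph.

none

Removing E, for instance, still leaves 1 component. No single vertex removal increases the component count — the graph has no articulation points.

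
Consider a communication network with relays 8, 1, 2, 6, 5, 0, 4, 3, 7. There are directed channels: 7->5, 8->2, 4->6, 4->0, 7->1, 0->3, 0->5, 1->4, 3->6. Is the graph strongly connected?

No

There is no directed path from 6 to 4, so the graph is not strongly connected.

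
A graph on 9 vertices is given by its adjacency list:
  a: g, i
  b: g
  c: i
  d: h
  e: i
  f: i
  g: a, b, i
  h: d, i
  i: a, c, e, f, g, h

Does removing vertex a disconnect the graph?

Deleting a leaves 1 component (was 1) (its neighbors g, i remain connected to each other), so a is not a cut vertex.

No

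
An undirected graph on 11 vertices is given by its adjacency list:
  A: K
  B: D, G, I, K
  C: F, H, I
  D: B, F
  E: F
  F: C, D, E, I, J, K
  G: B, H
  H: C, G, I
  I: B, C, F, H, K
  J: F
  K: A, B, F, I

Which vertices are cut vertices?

F, K

Removing F increases the component count from 1 to 3, so F is a cut vertex.
Removing K increases the component count from 1 to 2, so K is a cut vertex.
By contrast removing H leaves 1 component; it is not a cut vertex. No other vertex is a cut vertex either.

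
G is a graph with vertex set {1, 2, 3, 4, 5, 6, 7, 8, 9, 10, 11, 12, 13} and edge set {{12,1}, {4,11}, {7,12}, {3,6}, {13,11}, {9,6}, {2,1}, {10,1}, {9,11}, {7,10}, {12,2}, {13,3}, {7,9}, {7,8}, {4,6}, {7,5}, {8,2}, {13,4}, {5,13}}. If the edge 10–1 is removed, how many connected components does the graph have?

1

10 and 1 are still connected via 10-7-12-1, so the component count stays at 1.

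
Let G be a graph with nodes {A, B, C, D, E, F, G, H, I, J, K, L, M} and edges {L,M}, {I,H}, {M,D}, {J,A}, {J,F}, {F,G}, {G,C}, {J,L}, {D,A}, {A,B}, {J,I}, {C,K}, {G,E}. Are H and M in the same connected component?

From H we can reach A, B, C, D, E, F, G, H, I, J, K, L, M, which includes M.

Yes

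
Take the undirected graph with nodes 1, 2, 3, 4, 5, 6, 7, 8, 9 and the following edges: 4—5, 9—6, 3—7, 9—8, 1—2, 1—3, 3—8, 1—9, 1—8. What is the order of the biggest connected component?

7

Starting from 4 we can reach 4, 5. That is one component of size 2.
Starting from 1 we can reach 1, 2, 3, 6, 7, 8, 9. That is one component of size 7.
The largest has 7 vertices.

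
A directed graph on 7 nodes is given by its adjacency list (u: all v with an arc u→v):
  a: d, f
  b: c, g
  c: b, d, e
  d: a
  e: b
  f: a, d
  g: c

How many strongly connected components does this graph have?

2

{b, c, e, g} are all mutually reachable — one SCC of size 4.
{a, d, f} are all mutually reachable — one SCC of size 3.
That gives 2 strongly connected components.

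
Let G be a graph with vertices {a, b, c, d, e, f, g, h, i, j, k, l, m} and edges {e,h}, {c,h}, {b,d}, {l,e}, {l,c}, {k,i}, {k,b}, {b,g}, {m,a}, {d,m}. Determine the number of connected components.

4

f is isolated — a component by itself.
j is isolated — a component by itself.
Starting from c we can reach c, e, h, l. That is one component of size 4.
Starting from a we can reach a, b, d, g, i, k, m. That is one component of size 7.
Total: 4 components.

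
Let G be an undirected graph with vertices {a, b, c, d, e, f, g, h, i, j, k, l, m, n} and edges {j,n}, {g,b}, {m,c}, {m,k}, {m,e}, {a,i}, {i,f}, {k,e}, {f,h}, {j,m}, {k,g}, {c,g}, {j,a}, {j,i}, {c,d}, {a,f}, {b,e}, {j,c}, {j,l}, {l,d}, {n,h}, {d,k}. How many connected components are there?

1

Starting from a we can reach a, b, c, d, e, f, g, h, i, j, k, l, m, n. That is one component of size 14.
Total: 1 component.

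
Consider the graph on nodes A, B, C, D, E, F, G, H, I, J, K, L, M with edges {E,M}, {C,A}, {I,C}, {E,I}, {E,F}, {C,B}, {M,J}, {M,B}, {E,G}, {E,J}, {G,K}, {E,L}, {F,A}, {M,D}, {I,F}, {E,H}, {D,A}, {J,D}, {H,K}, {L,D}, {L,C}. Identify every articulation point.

E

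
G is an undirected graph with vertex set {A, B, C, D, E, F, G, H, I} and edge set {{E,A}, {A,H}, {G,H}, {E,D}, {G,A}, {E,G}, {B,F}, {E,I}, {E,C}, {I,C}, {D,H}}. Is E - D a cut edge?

No

After removing E - D, the path E-G-H-D still connects them, so the edge is not a bridge.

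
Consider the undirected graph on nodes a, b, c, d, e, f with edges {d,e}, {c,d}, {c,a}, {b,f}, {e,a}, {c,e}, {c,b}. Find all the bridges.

The edges on the cycle c-d-e-c are not bridges since each lies on that cycle.
But removing c–b disconnects c from b; removing b–f disconnects b from f — these are bridges.

b-c, b-f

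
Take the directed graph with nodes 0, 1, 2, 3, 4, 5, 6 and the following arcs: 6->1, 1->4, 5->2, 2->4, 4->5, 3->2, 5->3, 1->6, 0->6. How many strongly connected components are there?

{2, 3, 4, 5} are all mutually reachable — one SCC of size 4.
{1, 6} are all mutually reachable — one SCC of size 2.
{0} is an SCC by itself.
That gives 3 strongly connected components.

3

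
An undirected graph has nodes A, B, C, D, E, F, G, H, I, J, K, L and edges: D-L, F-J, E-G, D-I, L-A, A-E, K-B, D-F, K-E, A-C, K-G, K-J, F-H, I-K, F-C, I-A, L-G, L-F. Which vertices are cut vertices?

F, K

Removing F increases the component count from 1 to 2, so F is a cut vertex.
Removing K increases the component count from 1 to 2, so K is a cut vertex.
By contrast removing A leaves 1 component; it is not a cut vertex. No other vertex is a cut vertex either.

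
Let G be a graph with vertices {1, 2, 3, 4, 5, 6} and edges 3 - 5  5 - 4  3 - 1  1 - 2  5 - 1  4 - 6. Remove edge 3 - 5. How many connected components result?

1

3 and 5 are still connected via 3-1-5, so the component count stays at 1.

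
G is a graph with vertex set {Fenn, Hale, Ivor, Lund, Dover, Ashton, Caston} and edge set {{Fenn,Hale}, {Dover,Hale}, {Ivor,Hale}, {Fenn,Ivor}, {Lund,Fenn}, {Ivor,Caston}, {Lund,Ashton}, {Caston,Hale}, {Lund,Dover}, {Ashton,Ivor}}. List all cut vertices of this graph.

none

Removing Ashton, for instance, still leaves 1 component. No single vertex removal increases the component count — the graph has no articulation points.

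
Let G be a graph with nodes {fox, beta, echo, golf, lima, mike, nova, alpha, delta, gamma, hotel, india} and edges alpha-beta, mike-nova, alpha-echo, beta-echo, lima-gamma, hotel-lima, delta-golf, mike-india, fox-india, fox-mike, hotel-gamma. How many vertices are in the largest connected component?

Starting from golf we can reach golf, delta. That is one component of size 2.
Starting from lima we can reach lima, gamma, hotel. That is one component of size 3.
Starting from beta we can reach beta, echo, alpha. That is one component of size 3.
Starting from fox we can reach fox, mike, nova, india. That is one component of size 4.
The largest has 4 vertices.

4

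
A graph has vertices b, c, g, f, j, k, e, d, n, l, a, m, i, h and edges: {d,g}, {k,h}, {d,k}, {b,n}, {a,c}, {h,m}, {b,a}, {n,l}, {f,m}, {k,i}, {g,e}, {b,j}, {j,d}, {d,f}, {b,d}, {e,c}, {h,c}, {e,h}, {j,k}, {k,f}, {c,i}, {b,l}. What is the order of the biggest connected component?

14

Starting from a we can reach a, b, c, d, e, f, g, h, i, j, k, l, m, n. That is one component of size 14.
The largest has 14 vertices.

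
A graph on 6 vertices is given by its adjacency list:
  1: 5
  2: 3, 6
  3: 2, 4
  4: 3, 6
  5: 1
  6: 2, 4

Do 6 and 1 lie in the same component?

No

The component containing 6 is {2, 3, 4, 6}, and 1 is not in it.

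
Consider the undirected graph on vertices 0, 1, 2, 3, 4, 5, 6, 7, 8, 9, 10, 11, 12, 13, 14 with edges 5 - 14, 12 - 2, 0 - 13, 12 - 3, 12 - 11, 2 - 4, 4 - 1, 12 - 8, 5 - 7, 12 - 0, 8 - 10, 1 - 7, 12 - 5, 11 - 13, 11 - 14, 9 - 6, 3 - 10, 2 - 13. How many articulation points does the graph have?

1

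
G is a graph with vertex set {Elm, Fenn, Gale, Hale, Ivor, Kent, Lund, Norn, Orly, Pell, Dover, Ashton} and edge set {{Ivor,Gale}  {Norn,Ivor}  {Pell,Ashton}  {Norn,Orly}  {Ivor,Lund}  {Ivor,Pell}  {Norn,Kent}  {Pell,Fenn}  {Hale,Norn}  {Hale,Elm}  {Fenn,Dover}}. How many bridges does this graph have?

11

removing Pell–Ivor disconnects Pell from Ivor; removing Ivor–Lund disconnects Ivor from Lund; removing Ashton–Pell disconnects Ashton from Pell; removing Hale–Elm disconnects Hale from Elm — these are bridges.
In total 11 edges are bridges.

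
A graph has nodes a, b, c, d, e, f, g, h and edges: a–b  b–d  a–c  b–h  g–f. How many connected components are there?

3

e is isolated — a component by itself.
Starting from f we can reach f, g. That is one component of size 2.
Starting from a we can reach a, b, c, d, h. That is one component of size 5.
Total: 3 components.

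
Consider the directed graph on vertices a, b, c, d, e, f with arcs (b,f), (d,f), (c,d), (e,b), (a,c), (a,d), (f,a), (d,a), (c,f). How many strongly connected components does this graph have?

{a, c, d, f} are all mutually reachable — one SCC of size 4.
{e} is an SCC by itself.
{b} is an SCC by itself.
That gives 3 strongly connected components.

3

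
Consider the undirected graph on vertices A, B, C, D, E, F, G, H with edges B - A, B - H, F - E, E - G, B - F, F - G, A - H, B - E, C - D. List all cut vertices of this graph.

B

Removing B increases the component count from 2 to 3, so B is a cut vertex.
By contrast removing E leaves 2 components; it is not a cut vertex. No other vertex is a cut vertex either.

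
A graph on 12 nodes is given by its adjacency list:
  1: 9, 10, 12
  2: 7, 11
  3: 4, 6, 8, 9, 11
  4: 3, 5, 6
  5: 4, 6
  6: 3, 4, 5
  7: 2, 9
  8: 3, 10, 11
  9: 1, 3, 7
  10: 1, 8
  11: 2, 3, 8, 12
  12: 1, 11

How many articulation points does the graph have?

Removing 3 increases the component count from 1 to 2, so 3 is a cut vertex.
By contrast removing 12 leaves 1 component; it is not a cut vertex. No other vertex is a cut vertex either.

1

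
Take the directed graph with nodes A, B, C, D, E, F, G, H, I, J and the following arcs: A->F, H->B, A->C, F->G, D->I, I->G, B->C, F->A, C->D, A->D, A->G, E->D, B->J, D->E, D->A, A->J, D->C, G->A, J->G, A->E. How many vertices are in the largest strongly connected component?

{A, C, D, E, F, G, I, J} are all mutually reachable — one SCC of size 8.
{B} is an SCC by itself.
{H} is an SCC by itself.
The largest has 8 vertices.

8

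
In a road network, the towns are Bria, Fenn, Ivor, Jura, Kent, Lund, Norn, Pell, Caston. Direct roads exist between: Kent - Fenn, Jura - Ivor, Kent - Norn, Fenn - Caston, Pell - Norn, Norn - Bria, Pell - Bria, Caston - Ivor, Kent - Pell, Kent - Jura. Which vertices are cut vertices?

Kent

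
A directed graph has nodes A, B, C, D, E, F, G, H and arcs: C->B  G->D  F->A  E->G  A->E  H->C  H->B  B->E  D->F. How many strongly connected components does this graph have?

{A, D, E, F, G} are all mutually reachable — one SCC of size 5.
{H} is an SCC by itself.
{B} is an SCC by itself.
{C} is an SCC by itself.
That gives 4 strongly connected components.

4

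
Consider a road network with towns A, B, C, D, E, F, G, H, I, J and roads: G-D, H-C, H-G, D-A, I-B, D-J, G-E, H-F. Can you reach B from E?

No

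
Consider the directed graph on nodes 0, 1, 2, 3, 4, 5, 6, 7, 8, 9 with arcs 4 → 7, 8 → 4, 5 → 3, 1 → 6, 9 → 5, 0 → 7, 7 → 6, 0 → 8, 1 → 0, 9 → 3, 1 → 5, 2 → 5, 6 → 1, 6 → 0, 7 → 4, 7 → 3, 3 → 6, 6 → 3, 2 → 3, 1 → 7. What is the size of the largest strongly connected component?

{0, 1, 3, 4, 5, 6, 7, 8} are all mutually reachable — one SCC of size 8.
{2} is an SCC by itself.
{9} is an SCC by itself.
The largest has 8 vertices.

8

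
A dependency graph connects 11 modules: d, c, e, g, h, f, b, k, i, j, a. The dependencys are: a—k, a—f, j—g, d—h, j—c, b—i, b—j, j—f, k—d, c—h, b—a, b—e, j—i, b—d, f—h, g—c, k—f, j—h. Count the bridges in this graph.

The edges on the cycle a-k-f-a are not bridges since each lies on that cycle.
But removing e—b disconnects e from b — this is a bridge.

1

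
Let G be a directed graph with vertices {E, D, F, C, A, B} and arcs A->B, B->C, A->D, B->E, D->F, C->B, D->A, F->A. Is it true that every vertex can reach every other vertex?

There is no directed path from E to C, so the graph is not strongly connected.

No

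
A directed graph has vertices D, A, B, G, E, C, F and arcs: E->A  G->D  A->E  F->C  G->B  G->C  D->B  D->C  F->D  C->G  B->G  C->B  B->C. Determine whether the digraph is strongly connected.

No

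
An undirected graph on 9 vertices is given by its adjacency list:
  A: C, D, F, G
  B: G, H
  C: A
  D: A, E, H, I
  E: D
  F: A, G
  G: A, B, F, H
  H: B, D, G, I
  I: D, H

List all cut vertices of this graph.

Removing A increases the component count from 1 to 2, so A is a cut vertex.
Removing D increases the component count from 1 to 2, so D is a cut vertex.
By contrast removing E leaves 1 component; it is not a cut vertex. No other vertex is a cut vertex either.

A, D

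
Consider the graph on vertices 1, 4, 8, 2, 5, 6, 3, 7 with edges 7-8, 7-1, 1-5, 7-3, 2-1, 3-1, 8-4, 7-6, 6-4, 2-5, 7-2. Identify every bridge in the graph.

The edges on the cycle 7-3-1-7 are not bridges since each lies on that cycle.
Every edge lies on some cycle, so there are no bridges.

none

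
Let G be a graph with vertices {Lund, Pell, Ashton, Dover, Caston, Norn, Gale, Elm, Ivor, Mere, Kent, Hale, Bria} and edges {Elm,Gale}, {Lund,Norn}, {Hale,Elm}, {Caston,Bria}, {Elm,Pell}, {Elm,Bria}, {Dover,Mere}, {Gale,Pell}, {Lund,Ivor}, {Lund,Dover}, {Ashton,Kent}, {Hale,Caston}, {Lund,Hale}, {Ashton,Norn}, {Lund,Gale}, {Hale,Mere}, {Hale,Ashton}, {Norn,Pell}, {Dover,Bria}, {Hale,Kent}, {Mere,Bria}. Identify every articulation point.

Lund

Removing Lund increases the component count from 1 to 2, so Lund is a cut vertex.
By contrast removing Hale leaves 1 component; it is not a cut vertex. No other vertex is a cut vertex either.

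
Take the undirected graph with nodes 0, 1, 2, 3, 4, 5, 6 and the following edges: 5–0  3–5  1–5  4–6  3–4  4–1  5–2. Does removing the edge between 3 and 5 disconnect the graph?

After removing 3–5, the path 3-4-1-5 still connects them, so the edge is not a bridge.

No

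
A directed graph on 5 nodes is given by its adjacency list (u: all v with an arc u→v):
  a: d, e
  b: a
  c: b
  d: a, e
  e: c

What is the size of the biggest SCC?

5

{a, b, c, d, e} are all mutually reachable — one SCC of size 5.
The largest has 5 vertices.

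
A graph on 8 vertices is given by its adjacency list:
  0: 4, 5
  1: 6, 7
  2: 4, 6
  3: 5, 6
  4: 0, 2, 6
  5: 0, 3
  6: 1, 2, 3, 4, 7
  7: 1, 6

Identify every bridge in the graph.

none

The edges on the cycle 6-1-7-6 are not bridges since each lies on that cycle.
Every edge lies on some cycle, so there are no bridges.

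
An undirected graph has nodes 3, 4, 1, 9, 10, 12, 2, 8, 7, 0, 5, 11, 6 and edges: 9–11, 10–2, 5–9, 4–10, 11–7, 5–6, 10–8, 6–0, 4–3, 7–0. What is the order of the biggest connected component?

12 is isolated — a component by itself.
1 is isolated — a component by itself.
Starting from 2 we can reach 2, 3, 4, 8, 10. That is one component of size 5.
Starting from 0 we can reach 0, 5, 6, 7, 9, 11. That is one component of size 6.
The largest has 6 vertices.

6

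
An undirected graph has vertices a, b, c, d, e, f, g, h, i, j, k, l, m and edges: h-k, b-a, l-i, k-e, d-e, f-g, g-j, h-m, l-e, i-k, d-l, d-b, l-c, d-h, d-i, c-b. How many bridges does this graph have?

The edges on the cycle d-l-i-k-h-d are not bridges since each lies on that cycle.
But removing f-g disconnects f from g; removing h-m disconnects h from m; removing b-a disconnects b from a; removing g-j disconnects g from j — these are bridges.
That makes 4 bridges.

4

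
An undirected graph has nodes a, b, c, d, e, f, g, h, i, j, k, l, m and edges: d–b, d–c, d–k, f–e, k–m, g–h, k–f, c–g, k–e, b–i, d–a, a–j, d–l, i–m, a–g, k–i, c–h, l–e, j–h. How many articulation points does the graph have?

1

Removing d increases the component count from 1 to 2, so d is a cut vertex.
By contrast removing i leaves 1 component; it is not a cut vertex. No other vertex is a cut vertex either.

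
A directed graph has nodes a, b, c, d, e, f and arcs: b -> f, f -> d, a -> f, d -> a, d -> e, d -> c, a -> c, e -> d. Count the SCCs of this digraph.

{a, d, e, f} are all mutually reachable — one SCC of size 4.
{b} is an SCC by itself.
{c} is an SCC by itself.
That gives 3 strongly connected components.

3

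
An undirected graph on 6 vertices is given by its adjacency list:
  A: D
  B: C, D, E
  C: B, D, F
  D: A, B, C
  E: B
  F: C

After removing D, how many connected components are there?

With D gone, the remaining components are: {A}; {B, C, E, F}.
That is 2 components.

2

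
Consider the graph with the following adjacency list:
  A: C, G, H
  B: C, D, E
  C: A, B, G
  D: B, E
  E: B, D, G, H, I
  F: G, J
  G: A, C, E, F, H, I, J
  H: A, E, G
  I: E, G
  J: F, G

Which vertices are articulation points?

G

Removing G increases the component count from 1 to 2, so G is a cut vertex.
By contrast removing J leaves 1 component; it is not a cut vertex. No other vertex is a cut vertex either.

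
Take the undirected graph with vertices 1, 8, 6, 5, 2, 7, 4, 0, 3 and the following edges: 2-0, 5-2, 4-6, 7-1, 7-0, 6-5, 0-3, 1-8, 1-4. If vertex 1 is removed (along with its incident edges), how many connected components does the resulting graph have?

2

With 1 gone, the remaining components are: {8}; {0, 2, 3, 4, 5, 6, 7}.
That is 2 components.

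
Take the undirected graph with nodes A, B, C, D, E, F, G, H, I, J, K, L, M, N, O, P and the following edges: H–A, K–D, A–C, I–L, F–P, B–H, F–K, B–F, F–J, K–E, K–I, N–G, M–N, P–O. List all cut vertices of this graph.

A, B, F, H, I, K, N, P

Removing A increases the component count from 2 to 3, so A is a cut vertex.
Removing B increases the component count from 2 to 3, so B is a cut vertex.
Removing F increases the component count from 2 to 5, so F is a cut vertex.
Likewise H, I, K, N, P are cut vertices.
By contrast removing M leaves 2 components; it is not a cut vertex. No other vertex is a cut vertex either.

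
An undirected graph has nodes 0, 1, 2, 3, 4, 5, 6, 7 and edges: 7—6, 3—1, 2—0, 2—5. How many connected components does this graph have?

4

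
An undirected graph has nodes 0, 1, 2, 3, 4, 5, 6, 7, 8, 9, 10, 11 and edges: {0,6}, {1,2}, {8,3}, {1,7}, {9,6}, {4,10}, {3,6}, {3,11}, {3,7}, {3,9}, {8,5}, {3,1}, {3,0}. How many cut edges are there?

The edges on the cycle 3-9-6-3 are not bridges since each lies on that cycle.
But removing 1-2 disconnects 1 from 2; removing 5-8 disconnects 5 from 8; removing 4-10 disconnects 4 from 10; removing 11-3 disconnects 11 from 3 — these are bridges.
In total 5 edges are bridges.

5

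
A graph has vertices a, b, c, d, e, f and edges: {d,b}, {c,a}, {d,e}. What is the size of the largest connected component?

3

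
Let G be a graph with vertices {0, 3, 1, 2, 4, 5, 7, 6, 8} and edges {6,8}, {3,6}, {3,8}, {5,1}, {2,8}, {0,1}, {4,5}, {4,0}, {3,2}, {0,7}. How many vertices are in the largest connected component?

5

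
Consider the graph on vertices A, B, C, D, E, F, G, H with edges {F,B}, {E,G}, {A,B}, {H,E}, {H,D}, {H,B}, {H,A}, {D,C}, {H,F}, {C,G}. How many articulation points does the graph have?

1

Removing H increases the component count from 1 to 2, so H is a cut vertex.
By contrast removing B leaves 1 component; it is not a cut vertex. No other vertex is a cut vertex either.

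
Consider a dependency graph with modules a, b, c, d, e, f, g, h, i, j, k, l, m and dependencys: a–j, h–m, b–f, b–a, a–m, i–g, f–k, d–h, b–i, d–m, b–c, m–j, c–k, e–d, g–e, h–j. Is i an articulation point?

Deleting i leaves 2 components (was 2), so i is not a cut vertex.

No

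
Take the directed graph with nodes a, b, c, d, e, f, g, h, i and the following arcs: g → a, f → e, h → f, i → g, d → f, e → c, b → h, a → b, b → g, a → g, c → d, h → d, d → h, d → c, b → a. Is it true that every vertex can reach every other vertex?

There is no directed path from d to i, so the graph is not strongly connected.

No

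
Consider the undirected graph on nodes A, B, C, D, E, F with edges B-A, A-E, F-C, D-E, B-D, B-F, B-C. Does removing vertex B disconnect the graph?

Deleting B raises the number of components from 1 to 2, so B is a cut vertex.

Yes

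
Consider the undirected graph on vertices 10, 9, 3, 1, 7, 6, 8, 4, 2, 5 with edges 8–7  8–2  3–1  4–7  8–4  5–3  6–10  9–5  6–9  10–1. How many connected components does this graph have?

2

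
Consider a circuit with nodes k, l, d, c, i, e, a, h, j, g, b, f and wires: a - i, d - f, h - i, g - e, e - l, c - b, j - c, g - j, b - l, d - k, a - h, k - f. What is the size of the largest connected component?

6

Starting from d we can reach d, f, k. That is one component of size 3.
Starting from a we can reach a, h, i. That is one component of size 3.
Starting from b we can reach b, c, e, g, j, l. That is one component of size 6.
The largest has 6 vertices.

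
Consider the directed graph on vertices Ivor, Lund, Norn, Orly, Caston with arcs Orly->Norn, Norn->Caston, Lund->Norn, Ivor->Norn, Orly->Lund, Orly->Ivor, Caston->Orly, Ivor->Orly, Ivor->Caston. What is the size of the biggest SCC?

5

{Ivor, Lund, Norn, Orly, Caston} are all mutually reachable — one SCC of size 5.
The largest has 5 vertices.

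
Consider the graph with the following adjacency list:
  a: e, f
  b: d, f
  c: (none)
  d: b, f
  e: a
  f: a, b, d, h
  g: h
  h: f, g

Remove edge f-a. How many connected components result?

Before removal there are 2 components.
f-a is a bridge — removing it separates f's side from a's side.
After removal: 3 components.

3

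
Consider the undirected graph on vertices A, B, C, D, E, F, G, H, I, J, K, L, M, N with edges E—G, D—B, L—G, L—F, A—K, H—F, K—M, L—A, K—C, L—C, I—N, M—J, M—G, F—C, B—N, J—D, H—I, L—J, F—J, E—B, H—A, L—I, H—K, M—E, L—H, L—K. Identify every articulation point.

Removing L, for instance, still leaves 1 component. No single vertex removal increases the component count — the graph has no articulation points.

none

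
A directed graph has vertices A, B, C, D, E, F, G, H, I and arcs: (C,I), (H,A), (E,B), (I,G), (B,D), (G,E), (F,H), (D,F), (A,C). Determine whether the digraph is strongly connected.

Yes

From H we can reach every vertex (A, B, C, D, E, F, G, H, I), and every vertex can reach H (A, B, C, D, E, F, G, H, I). So the whole graph is one strongly connected component.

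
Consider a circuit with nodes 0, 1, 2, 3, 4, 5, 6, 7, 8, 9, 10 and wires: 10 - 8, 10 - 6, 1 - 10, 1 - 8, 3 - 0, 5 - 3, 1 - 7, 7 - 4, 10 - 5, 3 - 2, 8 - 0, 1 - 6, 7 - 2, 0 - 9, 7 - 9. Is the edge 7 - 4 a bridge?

Yes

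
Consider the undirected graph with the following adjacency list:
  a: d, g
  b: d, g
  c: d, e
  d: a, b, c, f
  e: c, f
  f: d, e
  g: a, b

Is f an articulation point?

No

Deleting f leaves 1 component (was 1) (its neighbors d, e remain connected to each other), so f is not a cut vertex.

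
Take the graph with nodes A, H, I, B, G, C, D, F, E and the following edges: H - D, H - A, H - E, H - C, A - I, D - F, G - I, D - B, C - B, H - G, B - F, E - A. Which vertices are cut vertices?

Removing H increases the component count from 1 to 2, so H is a cut vertex.
By contrast removing D leaves 1 component; it is not a cut vertex. No other vertex is a cut vertex either.

H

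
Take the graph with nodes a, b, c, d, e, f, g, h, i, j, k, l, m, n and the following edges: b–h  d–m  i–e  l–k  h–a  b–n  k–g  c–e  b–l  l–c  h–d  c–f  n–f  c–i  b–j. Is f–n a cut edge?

After removing f–n, the path f-c-l-b-n still connects them, so the edge is not a bridge.

No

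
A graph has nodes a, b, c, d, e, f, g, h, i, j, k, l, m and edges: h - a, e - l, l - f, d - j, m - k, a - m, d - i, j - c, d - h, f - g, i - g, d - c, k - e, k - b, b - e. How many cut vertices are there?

Removing d increases the component count from 1 to 2, so d is a cut vertex.
By contrast removing j leaves 1 component; it is not a cut vertex. No other vertex is a cut vertex either.

1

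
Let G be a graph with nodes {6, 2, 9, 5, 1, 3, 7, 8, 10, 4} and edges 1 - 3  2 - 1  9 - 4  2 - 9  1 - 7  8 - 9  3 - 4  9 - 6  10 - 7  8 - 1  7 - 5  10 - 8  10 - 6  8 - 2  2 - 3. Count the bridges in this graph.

1

The edges on the cycle 8-2-1-8 are not bridges since each lies on that cycle.
But removing 7 - 5 disconnects 7 from 5 — this is a bridge.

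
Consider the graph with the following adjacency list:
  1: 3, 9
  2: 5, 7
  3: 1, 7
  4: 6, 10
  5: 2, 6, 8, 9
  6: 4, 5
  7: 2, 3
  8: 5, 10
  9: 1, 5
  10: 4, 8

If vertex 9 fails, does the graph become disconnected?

Deleting 9 leaves 1 component (was 1) (its neighbors 1, 5 remain connected to each other), so 9 is not a cut vertex.

No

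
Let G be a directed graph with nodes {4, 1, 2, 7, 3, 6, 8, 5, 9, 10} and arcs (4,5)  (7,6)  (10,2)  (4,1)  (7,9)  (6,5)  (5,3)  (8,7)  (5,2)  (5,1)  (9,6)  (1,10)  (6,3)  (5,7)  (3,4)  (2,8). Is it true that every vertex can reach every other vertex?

From 2 we can reach every vertex (1, 2, 3, 4, 5, 6, 7, 8, 9, 10), and every vertex can reach 2 (1, 2, 3, 4, 5, 6, 7, 8, 9, 10). So the whole graph is one strongly connected component.

Yes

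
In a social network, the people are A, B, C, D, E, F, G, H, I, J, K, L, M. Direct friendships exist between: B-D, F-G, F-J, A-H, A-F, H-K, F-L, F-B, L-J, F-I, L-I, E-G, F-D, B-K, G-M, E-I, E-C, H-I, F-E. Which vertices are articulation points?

E, G

Removing E increases the component count from 1 to 2, so E is a cut vertex.
Removing G increases the component count from 1 to 2, so G is a cut vertex.
By contrast removing J leaves 1 component; it is not a cut vertex. No other vertex is a cut vertex either.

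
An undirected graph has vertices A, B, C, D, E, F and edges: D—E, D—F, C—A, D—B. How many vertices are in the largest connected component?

4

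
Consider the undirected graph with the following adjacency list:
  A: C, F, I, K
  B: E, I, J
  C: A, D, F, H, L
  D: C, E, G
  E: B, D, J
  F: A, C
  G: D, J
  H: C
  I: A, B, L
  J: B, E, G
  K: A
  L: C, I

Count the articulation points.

Removing A increases the component count from 1 to 2, so A is a cut vertex.
Removing C increases the component count from 1 to 2, so C is a cut vertex.
By contrast removing E leaves 1 component; it is not a cut vertex. No other vertex is a cut vertex either.

2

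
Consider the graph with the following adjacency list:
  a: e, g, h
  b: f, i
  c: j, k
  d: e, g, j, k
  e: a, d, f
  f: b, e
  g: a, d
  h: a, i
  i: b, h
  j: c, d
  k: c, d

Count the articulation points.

1

Removing d increases the component count from 1 to 2, so d is a cut vertex.
By contrast removing k leaves 1 component; it is not a cut vertex. No other vertex is a cut vertex either.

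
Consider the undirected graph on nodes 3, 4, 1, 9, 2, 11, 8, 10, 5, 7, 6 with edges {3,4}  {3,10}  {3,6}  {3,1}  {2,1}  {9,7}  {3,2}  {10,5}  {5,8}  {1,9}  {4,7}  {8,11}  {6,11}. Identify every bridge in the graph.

The edges on the cycle 3-2-1-3 are not bridges since each lies on that cycle.
Every edge lies on some cycle, so there are no bridges.

none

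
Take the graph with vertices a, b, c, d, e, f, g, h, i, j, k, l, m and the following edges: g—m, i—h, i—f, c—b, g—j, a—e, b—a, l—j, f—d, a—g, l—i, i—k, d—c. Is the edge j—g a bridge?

After removing j—g, the path j-l-i-f-d-c-b-a-g still connects them, so the edge is not a bridge.

No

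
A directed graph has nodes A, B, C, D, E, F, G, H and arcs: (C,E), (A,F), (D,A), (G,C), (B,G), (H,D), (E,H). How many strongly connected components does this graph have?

{E} is an SCC by itself.
{G} is an SCC by itself.
{D} is an SCC by itself.
{H} is an SCC by itself.
{A} is an SCC by itself.
(and 3 more singleton SCCs)
That gives 8 strongly connected components.

8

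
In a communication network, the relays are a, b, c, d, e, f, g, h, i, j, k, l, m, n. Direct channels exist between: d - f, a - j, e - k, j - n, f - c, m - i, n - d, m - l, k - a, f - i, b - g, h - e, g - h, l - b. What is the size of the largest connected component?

Starting from a we can reach a, b, c, d, e, f, g, h, i, j, k, l, m, n. That is one component of size 14.
The largest has 14 vertices.

14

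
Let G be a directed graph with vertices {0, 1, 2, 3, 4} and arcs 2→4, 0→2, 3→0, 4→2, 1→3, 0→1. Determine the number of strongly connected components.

{0, 1, 3} are all mutually reachable — one SCC of size 3.
{2, 4} are all mutually reachable — one SCC of size 2.
That gives 2 strongly connected components.

2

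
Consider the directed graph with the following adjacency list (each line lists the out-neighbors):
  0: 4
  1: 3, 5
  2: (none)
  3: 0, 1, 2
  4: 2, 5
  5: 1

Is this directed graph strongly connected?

There is no directed path from 2 to 0, so the graph is not strongly connected.

No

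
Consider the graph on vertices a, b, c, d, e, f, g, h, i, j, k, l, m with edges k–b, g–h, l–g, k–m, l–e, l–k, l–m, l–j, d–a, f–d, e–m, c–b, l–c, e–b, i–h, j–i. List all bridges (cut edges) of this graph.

The edges on the cycle l-j-i-h-g-l are not bridges since each lies on that cycle.
But removing f–d disconnects f from d; removing d–a disconnects d from a — these are bridges.

a-d, d-f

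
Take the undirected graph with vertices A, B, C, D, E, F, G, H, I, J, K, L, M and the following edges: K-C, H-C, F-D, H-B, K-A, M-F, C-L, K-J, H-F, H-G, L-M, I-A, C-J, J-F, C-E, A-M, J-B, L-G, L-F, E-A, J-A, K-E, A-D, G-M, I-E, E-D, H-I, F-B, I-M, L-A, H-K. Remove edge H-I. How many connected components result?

H and I are still connected via H-K-E-I, so the component count stays at 1.

1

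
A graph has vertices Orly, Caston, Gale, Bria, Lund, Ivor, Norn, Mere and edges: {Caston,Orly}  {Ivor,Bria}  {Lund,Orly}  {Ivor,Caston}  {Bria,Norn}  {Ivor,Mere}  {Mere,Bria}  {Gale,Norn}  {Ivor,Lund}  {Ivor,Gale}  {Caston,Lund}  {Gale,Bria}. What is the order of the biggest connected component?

8

Starting from Bria we can reach Bria, Gale, Ivor, Lund, Mere, Norn, Orly, Caston. That is one component of size 8.
The largest has 8 vertices.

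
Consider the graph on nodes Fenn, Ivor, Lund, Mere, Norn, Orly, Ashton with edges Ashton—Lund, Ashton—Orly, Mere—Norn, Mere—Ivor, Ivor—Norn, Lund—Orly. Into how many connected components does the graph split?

3

Fenn is isolated — a component by itself.
Starting from Ivor we can reach Ivor, Mere, Norn. That is one component of size 3.
Starting from Lund we can reach Lund, Orly, Ashton. That is one component of size 3.
Total: 3 components.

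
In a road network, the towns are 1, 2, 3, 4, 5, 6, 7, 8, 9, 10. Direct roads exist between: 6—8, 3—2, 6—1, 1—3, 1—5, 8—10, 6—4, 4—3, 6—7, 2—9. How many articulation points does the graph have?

Removing 1 increases the component count from 1 to 2, so 1 is a cut vertex.
Removing 2 increases the component count from 1 to 2, so 2 is a cut vertex.
Removing 3 increases the component count from 1 to 2, so 3 is a cut vertex.
Likewise 6, 8 are cut vertices.
By contrast removing 7 leaves 1 component; it is not a cut vertex. No other vertex is a cut vertex either.

5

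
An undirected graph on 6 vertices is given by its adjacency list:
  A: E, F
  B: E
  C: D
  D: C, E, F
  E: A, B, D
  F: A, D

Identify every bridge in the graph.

The edges on the cycle F-A-E-D-F are not bridges since each lies on that cycle.
But removing D-C disconnects D from C; removing E-B disconnects E from B — these are bridges.

B-E, C-D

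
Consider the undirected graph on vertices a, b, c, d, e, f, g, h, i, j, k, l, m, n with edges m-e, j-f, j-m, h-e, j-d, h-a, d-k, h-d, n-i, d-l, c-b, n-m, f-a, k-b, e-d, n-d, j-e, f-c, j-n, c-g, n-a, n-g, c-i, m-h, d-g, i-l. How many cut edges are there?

The edges on the cycle n-m-h-d-n are not bridges since each lies on that cycle.
Every edge lies on some cycle, so there are no bridges.

0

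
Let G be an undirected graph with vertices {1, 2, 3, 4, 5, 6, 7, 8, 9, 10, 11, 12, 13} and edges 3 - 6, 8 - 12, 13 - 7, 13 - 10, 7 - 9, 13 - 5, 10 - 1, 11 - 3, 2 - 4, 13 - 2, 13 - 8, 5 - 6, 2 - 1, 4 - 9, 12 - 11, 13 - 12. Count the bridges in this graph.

The edges on the cycle 13-8-12-13 are not bridges since each lies on that cycle.
Every edge lies on some cycle, so there are no bridges.

0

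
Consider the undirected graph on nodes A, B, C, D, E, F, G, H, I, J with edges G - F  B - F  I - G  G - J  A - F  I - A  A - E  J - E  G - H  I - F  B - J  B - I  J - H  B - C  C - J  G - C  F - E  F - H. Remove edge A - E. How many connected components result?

A and E are still connected via A-F-E, so the component count stays at 2.

2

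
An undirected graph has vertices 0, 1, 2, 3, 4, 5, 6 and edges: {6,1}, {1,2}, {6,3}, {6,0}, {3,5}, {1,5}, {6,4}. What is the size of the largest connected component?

Starting from 0 we can reach 0, 1, 2, 3, 4, 5, 6. That is one component of size 7.
The largest has 7 vertices.

7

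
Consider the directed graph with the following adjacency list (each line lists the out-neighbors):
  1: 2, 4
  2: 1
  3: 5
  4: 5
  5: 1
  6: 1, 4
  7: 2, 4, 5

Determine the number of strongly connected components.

{1, 2, 4, 5} are all mutually reachable — one SCC of size 4.
{6} is an SCC by itself.
{3} is an SCC by itself.
{7} is an SCC by itself.
That gives 4 strongly connected components.

4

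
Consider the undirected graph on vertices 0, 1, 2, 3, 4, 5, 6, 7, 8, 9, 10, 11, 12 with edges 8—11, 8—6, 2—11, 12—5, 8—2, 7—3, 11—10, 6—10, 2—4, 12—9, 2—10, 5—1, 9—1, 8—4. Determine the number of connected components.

4

0 is isolated — a component by itself.
Starting from 3 we can reach 3, 7. That is one component of size 2.
Starting from 1 we can reach 1, 5, 9, 12. That is one component of size 4.
Starting from 2 we can reach 2, 4, 6, 8, 10, 11. That is one component of size 6.
Total: 4 components.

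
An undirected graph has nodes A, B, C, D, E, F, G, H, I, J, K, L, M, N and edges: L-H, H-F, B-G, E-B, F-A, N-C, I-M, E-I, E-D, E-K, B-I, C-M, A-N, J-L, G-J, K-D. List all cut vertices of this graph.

E

Removing E increases the component count from 1 to 2, so E is a cut vertex.
By contrast removing N leaves 1 component; it is not a cut vertex. No other vertex is a cut vertex either.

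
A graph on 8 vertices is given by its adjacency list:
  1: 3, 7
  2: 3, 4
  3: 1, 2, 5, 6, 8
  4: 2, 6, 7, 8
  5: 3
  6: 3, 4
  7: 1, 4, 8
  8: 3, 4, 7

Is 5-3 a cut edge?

Yes

Removing 5-3 leaves no path between 5 and 3: the component count goes from 1 to 2. So it is a bridge.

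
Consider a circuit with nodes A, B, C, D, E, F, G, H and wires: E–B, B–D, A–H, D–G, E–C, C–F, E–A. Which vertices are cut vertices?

A, B, C, D, E

Removing A increases the component count from 1 to 2, so A is a cut vertex.
Removing B increases the component count from 1 to 2, so B is a cut vertex.
Removing C increases the component count from 1 to 2, so C is a cut vertex.
Likewise D, E are cut vertices.
By contrast removing F leaves 1 component; it is not a cut vertex. No other vertex is a cut vertex either.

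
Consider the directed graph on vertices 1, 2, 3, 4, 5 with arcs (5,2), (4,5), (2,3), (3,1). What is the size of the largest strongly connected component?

{4} is an SCC by itself.
{1} is an SCC by itself.
{5} is an SCC by itself.
{2} is an SCC by itself.
{3} is an SCC by itself.
The largest has 1 vertex.

1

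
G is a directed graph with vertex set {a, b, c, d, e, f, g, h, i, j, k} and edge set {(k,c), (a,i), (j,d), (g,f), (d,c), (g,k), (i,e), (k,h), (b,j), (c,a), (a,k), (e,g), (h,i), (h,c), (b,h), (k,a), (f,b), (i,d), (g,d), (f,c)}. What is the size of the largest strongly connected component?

11

{a, b, c, d, e, f, g, h, i, j, k} are all mutually reachable — one SCC of size 11.
The largest has 11 vertices.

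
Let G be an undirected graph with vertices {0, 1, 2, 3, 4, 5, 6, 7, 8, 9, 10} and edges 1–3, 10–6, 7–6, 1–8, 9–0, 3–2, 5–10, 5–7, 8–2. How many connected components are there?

4

4 is isolated — a component by itself.
Starting from 0 we can reach 0, 9. That is one component of size 2.
Starting from 1 we can reach 1, 2, 3, 8. That is one component of size 4.
Starting from 5 we can reach 5, 6, 7, 10. That is one component of size 4.
Total: 4 components.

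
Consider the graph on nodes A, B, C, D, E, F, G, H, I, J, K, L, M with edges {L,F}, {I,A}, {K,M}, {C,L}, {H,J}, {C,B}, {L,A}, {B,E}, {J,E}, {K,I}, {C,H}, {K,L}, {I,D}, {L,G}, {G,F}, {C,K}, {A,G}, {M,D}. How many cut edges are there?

0

The edges on the cycle K-M-D-I-K are not bridges since each lies on that cycle.
Every edge lies on some cycle, so there are no bridges.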